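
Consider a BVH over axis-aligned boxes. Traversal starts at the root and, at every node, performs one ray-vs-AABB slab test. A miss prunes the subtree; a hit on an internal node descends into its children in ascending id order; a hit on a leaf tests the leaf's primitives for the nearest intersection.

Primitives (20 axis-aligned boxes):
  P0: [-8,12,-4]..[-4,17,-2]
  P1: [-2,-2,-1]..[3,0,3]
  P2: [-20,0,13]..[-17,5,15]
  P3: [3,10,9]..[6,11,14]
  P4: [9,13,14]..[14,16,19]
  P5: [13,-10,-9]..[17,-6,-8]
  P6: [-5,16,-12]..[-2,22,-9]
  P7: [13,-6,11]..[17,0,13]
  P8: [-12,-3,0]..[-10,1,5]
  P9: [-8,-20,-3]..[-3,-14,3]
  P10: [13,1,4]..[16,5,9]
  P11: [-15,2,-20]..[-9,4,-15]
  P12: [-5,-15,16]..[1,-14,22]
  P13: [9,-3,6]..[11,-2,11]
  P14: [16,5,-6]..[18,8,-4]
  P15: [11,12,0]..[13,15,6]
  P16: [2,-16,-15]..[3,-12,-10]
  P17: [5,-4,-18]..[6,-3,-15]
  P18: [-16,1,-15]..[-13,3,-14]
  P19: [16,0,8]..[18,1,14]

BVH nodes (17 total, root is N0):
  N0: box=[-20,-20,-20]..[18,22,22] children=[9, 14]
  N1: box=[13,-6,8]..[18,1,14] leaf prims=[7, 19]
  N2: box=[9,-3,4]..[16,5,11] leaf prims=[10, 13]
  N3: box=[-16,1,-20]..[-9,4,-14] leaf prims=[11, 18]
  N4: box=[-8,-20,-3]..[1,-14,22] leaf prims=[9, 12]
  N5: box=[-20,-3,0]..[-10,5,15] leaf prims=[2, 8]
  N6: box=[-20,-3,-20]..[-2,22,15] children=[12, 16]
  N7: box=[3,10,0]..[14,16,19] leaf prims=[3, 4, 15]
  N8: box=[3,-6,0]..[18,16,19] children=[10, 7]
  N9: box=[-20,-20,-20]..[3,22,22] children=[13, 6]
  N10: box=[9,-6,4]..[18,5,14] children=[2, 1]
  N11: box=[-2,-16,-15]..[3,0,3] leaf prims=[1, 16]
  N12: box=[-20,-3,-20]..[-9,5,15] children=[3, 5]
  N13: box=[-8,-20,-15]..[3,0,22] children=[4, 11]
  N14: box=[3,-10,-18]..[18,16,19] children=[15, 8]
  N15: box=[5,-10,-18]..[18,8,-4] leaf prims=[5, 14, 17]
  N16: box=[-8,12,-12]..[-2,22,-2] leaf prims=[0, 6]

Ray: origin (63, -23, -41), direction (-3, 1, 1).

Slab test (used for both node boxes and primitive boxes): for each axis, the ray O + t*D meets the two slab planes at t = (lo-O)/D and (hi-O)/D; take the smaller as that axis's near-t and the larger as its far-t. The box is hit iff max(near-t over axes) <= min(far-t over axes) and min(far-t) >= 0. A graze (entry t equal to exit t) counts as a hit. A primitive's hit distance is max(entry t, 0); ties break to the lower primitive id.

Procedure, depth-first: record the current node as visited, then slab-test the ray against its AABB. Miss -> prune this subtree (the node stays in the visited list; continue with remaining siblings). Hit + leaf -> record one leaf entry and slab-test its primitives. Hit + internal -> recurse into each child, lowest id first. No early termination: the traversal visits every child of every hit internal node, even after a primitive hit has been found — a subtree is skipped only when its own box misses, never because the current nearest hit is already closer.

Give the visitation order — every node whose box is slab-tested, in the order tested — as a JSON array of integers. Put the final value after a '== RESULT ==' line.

Walk:
N0 x:[15,83/3] y:[3,45] z:[21,63] -> hit [21,83/3], descend [9, 14]
  N9 x:[20,83/3] y:[3,45] z:[21,63] -> hit [21,83/3], descend [6, 13]
    N6 x:[65/3,83/3] y:[20,45] z:[21,56] -> hit [65/3,83/3], descend [12, 16]
      N12 x:[24,83/3] y:[20,28] z:[21,56] -> hit [24,83/3], descend [3, 5]
        N3 x:[24,79/3] y:[24,27] z:[21,27] -> hit [24,79/3] leaf, test {P11@t=25, P18@t=26}
        N5 x:[73/3,83/3] y:[20,28] z:[41,56] -> miss, prune
      N16 x:[65/3,71/3] y:[35,45] z:[29,39] -> miss, prune
    N13 x:[20,71/3] y:[3,23] z:[26,63] -> miss, prune
  N14 x:[15,20] y:[13,39] z:[23,60] -> miss, prune

order=[0, 9, 6, 12, 3, 5, 16, 13, 14]  |boxes|=9  |leaves|=1  hit=P11

== RESULT ==
[0, 9, 6, 12, 3, 5, 16, 13, 14]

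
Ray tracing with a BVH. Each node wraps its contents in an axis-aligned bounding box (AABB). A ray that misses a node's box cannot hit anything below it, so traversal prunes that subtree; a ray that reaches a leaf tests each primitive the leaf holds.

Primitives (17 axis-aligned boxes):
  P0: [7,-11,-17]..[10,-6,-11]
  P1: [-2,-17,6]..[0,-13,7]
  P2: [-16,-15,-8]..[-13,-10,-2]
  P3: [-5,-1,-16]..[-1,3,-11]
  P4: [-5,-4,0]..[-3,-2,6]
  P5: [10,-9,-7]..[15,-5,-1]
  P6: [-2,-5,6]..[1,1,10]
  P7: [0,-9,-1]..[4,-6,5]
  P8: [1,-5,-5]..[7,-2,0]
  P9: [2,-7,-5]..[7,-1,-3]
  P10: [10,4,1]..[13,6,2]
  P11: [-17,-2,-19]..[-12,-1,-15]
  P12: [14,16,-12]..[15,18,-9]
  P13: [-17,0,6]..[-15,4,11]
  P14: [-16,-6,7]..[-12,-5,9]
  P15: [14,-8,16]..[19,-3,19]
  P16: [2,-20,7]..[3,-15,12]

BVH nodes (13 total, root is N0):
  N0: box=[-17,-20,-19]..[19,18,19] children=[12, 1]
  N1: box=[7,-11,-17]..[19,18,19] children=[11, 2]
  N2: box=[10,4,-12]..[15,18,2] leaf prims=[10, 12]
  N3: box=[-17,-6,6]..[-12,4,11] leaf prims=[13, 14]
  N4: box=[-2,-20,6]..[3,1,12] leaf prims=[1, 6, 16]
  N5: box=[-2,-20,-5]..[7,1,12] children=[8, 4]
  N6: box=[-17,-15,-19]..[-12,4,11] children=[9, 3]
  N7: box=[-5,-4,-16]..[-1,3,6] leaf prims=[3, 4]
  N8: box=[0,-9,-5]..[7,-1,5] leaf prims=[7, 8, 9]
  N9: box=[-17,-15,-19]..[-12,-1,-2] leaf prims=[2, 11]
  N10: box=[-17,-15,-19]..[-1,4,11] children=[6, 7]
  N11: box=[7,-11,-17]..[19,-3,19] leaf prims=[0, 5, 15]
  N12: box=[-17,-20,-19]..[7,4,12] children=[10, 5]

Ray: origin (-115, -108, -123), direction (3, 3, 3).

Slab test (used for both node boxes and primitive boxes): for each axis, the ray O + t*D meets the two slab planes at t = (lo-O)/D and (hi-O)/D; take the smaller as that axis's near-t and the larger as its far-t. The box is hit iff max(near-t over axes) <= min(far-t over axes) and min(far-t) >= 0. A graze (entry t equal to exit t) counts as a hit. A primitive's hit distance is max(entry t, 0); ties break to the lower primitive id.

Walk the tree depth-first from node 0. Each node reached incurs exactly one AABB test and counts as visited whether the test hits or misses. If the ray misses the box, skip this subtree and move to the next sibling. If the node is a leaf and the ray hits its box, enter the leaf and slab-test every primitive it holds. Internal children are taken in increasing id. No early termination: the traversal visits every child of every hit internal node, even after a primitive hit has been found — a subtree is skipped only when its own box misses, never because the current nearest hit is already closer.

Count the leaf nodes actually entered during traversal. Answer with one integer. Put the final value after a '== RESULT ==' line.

Walk:
N0 x:[98/3,134/3] y:[88/3,42] z:[104/3,142/3] -> hit [104/3,42], descend [1, 12]
  N1 x:[122/3,134/3] y:[97/3,42] z:[106/3,142/3] -> hit [122/3,42], descend [2, 11]
    N2 x:[125/3,130/3] y:[112/3,42] z:[37,125/3] -> hit [125/3,125/3] leaf, test {P10(miss), P12(miss)}
    N11 x:[122/3,134/3] y:[97/3,35] z:[106/3,142/3] -> miss, prune
  N12 x:[98/3,122/3] y:[88/3,112/3] z:[104/3,45] -> hit [104/3,112/3], descend [5, 10]
    N5 x:[113/3,122/3] y:[88/3,109/3] z:[118/3,45] -> miss, prune
    N10 x:[98/3,38] y:[31,112/3] z:[104/3,134/3] -> hit [104/3,112/3], descend [6, 7]
      N6 x:[98/3,103/3] y:[31,112/3] z:[104/3,134/3] -> miss, prune
      N7 x:[110/3,38] y:[104/3,37] z:[107/3,43] -> hit [110/3,37] leaf, test {P3@t=110/3, P4(miss)}

Visited [0, 1, 2, 11, 12, 5, 10, 6, 7]. Tests: 9 box, 2 leaf. Nearest: P3.

== RESULT ==
2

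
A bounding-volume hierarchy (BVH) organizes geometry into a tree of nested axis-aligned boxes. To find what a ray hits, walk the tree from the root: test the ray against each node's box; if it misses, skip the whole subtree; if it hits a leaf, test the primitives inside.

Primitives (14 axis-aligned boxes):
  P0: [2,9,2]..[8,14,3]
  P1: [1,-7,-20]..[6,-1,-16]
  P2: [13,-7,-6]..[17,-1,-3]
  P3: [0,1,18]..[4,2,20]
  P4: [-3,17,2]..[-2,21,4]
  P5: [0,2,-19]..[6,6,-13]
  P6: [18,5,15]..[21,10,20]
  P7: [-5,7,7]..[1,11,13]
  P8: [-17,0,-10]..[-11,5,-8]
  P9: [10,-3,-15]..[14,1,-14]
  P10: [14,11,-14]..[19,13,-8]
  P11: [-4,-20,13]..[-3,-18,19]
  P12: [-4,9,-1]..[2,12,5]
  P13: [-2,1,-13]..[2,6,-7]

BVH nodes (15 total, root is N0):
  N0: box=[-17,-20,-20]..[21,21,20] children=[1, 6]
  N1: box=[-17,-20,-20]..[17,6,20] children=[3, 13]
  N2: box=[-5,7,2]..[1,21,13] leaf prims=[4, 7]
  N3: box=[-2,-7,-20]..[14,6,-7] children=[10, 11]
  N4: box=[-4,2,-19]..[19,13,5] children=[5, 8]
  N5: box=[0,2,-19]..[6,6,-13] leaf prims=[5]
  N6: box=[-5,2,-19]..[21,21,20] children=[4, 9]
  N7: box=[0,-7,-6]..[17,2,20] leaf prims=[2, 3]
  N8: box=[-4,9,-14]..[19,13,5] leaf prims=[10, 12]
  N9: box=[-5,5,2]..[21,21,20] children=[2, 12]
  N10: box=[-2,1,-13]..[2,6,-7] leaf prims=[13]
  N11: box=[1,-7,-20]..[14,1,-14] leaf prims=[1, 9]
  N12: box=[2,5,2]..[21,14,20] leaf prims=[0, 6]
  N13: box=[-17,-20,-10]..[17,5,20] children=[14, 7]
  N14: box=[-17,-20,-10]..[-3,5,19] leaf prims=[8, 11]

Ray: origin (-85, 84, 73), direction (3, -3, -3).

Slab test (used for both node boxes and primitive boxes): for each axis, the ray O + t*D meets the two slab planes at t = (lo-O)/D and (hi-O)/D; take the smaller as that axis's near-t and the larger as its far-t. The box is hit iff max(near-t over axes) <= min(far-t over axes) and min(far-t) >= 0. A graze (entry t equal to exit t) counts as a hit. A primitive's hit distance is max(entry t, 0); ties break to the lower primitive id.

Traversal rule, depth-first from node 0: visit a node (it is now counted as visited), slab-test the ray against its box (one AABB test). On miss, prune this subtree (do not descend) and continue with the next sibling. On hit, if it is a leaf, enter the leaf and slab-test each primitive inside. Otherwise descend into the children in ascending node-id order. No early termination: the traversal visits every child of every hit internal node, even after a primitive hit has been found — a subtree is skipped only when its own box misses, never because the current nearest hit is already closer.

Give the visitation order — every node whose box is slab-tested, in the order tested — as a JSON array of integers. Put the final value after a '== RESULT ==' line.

Traverse from the root:
N0 x:[68/3,106/3] y:[21,104/3] z:[53/3,31] -> hit [68/3,31], descend [1, 6]
  N1 x:[68/3,34] y:[26,104/3] z:[53/3,31] -> hit [26,31], descend [3, 13]
    N3 x:[83/3,33] y:[26,91/3] z:[80/3,31] -> hit [83/3,91/3], descend [10, 11]
      N10 x:[83/3,29] y:[26,83/3] z:[80/3,86/3] -> hit [83/3,83/3] leaf, test {P13@t=83/3}
      N11 x:[86/3,33] y:[83/3,91/3] z:[29,31] -> hit [29,91/3] leaf, test {P1@t=89/3, P9(miss)}
    N13 x:[68/3,34] y:[79/3,104/3] z:[53/3,83/3] -> hit [79/3,83/3], descend [7, 14]
      N7 x:[85/3,34] y:[82/3,91/3] z:[53/3,79/3] -> miss, prune
      N14 x:[68/3,82/3] y:[79/3,104/3] z:[18,83/3] -> hit [79/3,82/3] leaf, test {P8(miss), P11(miss)}
  N6 x:[80/3,106/3] y:[21,82/3] z:[53/3,92/3] -> hit [80/3,82/3], descend [4, 9]
    N4 x:[27,104/3] y:[71/3,82/3] z:[68/3,92/3] -> hit [27,82/3], descend [5, 8]
      N5 x:[85/3,91/3] y:[26,82/3] z:[86/3,92/3] -> miss, prune
      N8 x:[27,104/3] y:[71/3,25] z:[68/3,29] -> miss, prune
    N9 x:[80/3,106/3] y:[21,79/3] z:[53/3,71/3] -> miss, prune

Summary -> nodes [0, 1, 3, 10, 11, 13, 7, 14, 6, 4, 5, 8, 9]; box-tests=13; leaf-entries=3; first=P13

== RESULT ==
[0, 1, 3, 10, 11, 13, 7, 14, 6, 4, 5, 8, 9]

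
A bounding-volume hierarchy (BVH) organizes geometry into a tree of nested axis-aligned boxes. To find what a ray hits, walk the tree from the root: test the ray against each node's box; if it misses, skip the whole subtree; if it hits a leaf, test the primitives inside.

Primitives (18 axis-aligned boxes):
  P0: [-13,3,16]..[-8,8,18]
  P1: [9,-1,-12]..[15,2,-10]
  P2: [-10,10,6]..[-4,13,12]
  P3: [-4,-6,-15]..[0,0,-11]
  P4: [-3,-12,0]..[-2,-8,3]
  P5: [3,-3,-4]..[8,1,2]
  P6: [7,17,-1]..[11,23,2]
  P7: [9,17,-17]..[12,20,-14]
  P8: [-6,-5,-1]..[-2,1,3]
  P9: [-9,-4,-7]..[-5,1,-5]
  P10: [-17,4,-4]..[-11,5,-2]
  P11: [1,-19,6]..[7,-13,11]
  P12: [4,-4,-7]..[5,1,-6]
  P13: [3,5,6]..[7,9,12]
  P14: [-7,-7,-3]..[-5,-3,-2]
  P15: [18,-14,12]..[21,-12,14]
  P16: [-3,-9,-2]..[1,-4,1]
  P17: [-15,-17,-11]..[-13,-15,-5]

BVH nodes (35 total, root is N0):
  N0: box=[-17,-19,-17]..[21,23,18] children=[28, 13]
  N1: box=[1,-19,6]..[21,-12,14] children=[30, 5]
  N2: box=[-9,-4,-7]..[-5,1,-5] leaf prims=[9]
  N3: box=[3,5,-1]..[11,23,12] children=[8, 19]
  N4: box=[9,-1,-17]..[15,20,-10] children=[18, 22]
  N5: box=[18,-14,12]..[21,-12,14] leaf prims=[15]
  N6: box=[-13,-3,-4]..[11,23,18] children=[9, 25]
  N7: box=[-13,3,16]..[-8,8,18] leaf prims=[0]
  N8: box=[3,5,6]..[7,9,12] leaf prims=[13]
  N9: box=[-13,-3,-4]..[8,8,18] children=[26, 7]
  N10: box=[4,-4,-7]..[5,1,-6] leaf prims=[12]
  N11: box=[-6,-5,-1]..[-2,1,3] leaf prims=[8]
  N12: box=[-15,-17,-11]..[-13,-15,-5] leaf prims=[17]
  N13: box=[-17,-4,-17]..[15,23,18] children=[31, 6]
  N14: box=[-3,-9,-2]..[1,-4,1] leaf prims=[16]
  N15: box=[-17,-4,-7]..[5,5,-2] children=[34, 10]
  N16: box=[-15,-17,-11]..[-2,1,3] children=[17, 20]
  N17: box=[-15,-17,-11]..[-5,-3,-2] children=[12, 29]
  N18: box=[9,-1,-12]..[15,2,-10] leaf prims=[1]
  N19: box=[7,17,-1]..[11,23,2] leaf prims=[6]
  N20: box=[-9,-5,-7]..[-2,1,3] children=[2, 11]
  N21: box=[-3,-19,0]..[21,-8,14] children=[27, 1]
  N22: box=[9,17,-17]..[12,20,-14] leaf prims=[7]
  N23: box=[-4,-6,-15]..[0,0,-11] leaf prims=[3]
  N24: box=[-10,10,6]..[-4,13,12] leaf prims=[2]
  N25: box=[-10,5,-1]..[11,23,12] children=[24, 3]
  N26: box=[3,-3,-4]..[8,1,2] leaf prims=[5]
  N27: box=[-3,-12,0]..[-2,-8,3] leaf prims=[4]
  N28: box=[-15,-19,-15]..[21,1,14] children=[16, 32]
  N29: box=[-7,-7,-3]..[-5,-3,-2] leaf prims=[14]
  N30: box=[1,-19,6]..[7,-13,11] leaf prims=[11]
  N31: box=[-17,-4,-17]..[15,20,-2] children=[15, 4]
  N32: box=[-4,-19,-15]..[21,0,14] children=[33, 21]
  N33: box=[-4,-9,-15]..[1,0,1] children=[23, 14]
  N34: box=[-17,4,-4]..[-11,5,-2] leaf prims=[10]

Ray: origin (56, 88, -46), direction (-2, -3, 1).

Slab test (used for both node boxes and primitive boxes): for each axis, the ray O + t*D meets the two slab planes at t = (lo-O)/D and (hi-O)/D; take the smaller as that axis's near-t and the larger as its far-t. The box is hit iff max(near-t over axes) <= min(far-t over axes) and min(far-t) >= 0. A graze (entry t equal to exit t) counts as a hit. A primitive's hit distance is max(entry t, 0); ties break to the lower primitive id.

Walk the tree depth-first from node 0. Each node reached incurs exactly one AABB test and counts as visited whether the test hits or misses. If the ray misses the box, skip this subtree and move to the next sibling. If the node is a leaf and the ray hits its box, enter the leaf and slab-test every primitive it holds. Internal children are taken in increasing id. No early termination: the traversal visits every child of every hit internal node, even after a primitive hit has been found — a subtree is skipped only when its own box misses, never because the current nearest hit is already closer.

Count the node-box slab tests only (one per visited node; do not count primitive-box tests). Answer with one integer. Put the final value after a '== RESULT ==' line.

Trace the traversal:
N0 x:[35/2,73/2] y:[65/3,107/3] z:[29,64] -> hit [29,107/3], descend [13, 28]
  N13 x:[41/2,73/2] y:[65/3,92/3] z:[29,64] -> hit [29,92/3], descend [6, 31]
    N6 x:[45/2,69/2] y:[65/3,91/3] z:[42,64] -> miss, prune
    N31 x:[41/2,73/2] y:[68/3,92/3] z:[29,44] -> hit [29,92/3], descend [4, 15]
      N4 x:[41/2,47/2] y:[68/3,89/3] z:[29,36] -> miss, prune
      N15 x:[51/2,73/2] y:[83/3,92/3] z:[39,44] -> miss, prune
  N28 x:[35/2,71/2] y:[29,107/3] z:[31,60] -> hit [31,71/2], descend [16, 32]
    N16 x:[29,71/2] y:[29,35] z:[35,49] -> hit [35,35], descend [17, 20]
      N17 x:[61/2,71/2] y:[91/3,35] z:[35,44] -> hit [35,35], descend [12, 29]
        N12 x:[69/2,71/2] y:[103/3,35] z:[35,41] -> hit [35,35] leaf, test {P17@t=35}
        N29 x:[61/2,63/2] y:[91/3,95/3] z:[43,44] -> miss, prune
      N20 x:[29,65/2] y:[29,31] z:[39,49] -> miss, prune
    N32 x:[35/2,30] y:[88/3,107/3] z:[31,60] -> miss, prune

order=[0, 13, 6, 31, 4, 15, 28, 16, 17, 12, 29, 20, 32]  |boxes|=13  |leaves|=1  hit=P17

== RESULT ==
13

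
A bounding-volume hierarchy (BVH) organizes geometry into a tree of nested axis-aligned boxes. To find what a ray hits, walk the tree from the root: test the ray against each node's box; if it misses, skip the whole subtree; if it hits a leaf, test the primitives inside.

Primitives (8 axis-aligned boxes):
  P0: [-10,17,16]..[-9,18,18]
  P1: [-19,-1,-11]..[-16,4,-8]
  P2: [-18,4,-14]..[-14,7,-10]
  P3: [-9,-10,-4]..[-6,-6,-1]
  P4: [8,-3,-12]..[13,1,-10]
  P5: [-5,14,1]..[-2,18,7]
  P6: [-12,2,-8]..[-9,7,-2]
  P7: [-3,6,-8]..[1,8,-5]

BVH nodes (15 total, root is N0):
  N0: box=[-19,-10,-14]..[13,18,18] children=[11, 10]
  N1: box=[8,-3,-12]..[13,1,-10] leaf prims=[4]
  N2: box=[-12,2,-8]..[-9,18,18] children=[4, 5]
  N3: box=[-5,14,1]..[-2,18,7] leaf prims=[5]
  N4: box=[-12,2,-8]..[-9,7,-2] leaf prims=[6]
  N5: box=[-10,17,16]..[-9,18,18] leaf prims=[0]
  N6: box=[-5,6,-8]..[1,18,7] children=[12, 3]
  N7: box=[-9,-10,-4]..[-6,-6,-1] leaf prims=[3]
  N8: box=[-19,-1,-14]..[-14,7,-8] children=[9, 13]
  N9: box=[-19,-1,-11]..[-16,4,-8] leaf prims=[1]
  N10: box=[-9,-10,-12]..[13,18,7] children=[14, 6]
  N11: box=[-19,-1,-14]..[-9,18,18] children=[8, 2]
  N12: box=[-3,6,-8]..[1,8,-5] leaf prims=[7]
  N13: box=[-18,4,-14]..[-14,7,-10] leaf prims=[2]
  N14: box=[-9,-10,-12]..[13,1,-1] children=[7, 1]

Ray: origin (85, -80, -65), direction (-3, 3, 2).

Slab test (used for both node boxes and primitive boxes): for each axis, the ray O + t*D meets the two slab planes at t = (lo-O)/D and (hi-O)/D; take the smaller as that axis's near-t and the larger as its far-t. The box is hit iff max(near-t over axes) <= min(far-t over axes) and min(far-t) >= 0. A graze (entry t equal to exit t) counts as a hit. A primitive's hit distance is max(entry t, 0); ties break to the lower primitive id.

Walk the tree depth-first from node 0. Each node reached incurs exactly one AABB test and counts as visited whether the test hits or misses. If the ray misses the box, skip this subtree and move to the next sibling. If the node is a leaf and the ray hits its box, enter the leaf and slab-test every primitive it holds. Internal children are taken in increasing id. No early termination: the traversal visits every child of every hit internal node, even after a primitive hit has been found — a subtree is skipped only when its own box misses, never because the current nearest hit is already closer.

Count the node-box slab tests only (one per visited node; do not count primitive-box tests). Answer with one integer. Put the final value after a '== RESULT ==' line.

Walk:
N0 x:[24,104/3] y:[70/3,98/3] z:[51/2,83/2] -> hit [51/2,98/3], descend [10, 11]
  N10 x:[24,94/3] y:[70/3,98/3] z:[53/2,36] -> hit [53/2,94/3], descend [6, 14]
    N6 x:[28,30] y:[86/3,98/3] z:[57/2,36] -> hit [86/3,30], descend [3, 12]
      N3 x:[29,30] y:[94/3,98/3] z:[33,36] -> miss, prune
      N12 x:[28,88/3] y:[86/3,88/3] z:[57/2,30] -> hit [86/3,88/3] leaf, test {P7@t=86/3}
    N14 x:[24,94/3] y:[70/3,27] z:[53/2,32] -> hit [53/2,27], descend [1, 7]
      N1 x:[24,77/3] y:[77/3,27] z:[53/2,55/2] -> miss, prune
      N7 x:[91/3,94/3] y:[70/3,74/3] z:[61/2,32] -> miss, prune
  N11 x:[94/3,104/3] y:[79/3,98/3] z:[51/2,83/2] -> hit [94/3,98/3], descend [2, 8]
    N2 x:[94/3,97/3] y:[82/3,98/3] z:[57/2,83/2] -> hit [94/3,97/3], descend [4, 5]
      N4 x:[94/3,97/3] y:[82/3,29] z:[57/2,63/2] -> miss, prune
      N5 x:[94/3,95/3] y:[97/3,98/3] z:[81/2,83/2] -> miss, prune
    N8 x:[33,104/3] y:[79/3,29] z:[51/2,57/2] -> miss, prune

13 AABB tests over nodes [0, 10, 6, 3, 12, 14, 1, 7, 11, 2, 4, 5, 8]; 1 leaf entered; closest P7.

== RESULT ==
13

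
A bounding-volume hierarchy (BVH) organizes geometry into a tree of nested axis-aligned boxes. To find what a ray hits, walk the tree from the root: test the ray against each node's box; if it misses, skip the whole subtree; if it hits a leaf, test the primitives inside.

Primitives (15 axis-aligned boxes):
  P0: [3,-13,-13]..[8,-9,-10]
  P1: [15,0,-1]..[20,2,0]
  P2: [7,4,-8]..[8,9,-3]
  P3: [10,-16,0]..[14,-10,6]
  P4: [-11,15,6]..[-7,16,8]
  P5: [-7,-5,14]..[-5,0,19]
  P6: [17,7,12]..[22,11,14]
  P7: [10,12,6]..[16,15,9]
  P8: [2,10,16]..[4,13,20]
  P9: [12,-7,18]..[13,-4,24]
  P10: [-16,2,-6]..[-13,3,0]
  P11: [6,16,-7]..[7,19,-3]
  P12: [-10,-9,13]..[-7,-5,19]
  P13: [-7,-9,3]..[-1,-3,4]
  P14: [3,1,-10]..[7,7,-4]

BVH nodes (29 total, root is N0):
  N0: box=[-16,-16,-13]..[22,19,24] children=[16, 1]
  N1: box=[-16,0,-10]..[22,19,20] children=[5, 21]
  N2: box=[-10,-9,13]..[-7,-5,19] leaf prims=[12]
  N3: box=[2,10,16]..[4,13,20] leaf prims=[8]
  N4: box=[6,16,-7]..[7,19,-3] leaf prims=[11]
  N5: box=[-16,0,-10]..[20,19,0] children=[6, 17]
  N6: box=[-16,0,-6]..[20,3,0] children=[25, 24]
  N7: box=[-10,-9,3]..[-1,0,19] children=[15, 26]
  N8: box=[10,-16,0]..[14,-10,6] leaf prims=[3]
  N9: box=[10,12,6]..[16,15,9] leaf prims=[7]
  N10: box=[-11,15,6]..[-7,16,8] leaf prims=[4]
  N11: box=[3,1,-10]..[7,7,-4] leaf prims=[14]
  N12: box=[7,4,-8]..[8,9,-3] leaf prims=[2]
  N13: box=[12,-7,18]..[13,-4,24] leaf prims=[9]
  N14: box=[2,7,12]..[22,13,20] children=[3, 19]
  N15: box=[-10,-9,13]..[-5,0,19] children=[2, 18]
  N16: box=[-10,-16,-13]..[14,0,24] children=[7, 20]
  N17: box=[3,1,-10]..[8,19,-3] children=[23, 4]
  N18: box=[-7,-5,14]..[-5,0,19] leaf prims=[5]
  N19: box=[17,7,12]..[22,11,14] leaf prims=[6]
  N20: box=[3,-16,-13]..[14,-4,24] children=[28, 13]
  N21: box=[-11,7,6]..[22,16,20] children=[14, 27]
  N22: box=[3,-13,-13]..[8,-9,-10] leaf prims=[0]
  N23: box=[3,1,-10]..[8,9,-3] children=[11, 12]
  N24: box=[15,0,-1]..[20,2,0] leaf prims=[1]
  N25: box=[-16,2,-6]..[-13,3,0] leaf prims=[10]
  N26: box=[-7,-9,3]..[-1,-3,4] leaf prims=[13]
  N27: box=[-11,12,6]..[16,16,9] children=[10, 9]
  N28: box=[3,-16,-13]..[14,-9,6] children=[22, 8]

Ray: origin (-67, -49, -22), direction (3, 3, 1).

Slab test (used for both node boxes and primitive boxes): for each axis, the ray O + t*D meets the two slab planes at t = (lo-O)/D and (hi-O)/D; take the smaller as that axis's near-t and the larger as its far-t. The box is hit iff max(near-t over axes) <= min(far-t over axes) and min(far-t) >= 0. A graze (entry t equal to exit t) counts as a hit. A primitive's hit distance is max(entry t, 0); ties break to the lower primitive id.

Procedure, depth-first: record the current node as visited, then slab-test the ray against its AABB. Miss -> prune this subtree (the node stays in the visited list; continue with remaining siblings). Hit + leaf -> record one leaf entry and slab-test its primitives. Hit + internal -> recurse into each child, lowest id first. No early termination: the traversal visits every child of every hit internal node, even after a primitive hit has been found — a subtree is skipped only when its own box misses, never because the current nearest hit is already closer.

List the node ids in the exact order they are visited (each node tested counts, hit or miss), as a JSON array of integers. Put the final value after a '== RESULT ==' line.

Walk:
N0 x:[17,89/3] y:[11,68/3] z:[9,46] -> hit [17,68/3], descend [1, 16]
  N1 x:[17,89/3] y:[49/3,68/3] z:[12,42] -> hit [17,68/3], descend [5, 21]
    N5 x:[17,29] y:[49/3,68/3] z:[12,22] -> hit [17,22], descend [6, 17]
      N6 x:[17,29] y:[49/3,52/3] z:[16,22] -> hit [17,52/3], descend [24, 25]
        N24 x:[82/3,29] y:[49/3,17] z:[21,22] -> miss, prune
        N25 x:[17,18] y:[17,52/3] z:[16,22] -> hit [17,52/3] leaf, test {P10@t=17}
      N17 x:[70/3,25] y:[50/3,68/3] z:[12,19] -> miss, prune
    N21 x:[56/3,89/3] y:[56/3,65/3] z:[28,42] -> miss, prune
  N16 x:[19,27] y:[11,49/3] z:[9,46] -> miss, prune

Visited [0, 1, 5, 6, 24, 25, 17, 21, 16]. Tests: 9 box, 1 leaf. Nearest: P10.

== RESULT ==
[0, 1, 5, 6, 24, 25, 17, 21, 16]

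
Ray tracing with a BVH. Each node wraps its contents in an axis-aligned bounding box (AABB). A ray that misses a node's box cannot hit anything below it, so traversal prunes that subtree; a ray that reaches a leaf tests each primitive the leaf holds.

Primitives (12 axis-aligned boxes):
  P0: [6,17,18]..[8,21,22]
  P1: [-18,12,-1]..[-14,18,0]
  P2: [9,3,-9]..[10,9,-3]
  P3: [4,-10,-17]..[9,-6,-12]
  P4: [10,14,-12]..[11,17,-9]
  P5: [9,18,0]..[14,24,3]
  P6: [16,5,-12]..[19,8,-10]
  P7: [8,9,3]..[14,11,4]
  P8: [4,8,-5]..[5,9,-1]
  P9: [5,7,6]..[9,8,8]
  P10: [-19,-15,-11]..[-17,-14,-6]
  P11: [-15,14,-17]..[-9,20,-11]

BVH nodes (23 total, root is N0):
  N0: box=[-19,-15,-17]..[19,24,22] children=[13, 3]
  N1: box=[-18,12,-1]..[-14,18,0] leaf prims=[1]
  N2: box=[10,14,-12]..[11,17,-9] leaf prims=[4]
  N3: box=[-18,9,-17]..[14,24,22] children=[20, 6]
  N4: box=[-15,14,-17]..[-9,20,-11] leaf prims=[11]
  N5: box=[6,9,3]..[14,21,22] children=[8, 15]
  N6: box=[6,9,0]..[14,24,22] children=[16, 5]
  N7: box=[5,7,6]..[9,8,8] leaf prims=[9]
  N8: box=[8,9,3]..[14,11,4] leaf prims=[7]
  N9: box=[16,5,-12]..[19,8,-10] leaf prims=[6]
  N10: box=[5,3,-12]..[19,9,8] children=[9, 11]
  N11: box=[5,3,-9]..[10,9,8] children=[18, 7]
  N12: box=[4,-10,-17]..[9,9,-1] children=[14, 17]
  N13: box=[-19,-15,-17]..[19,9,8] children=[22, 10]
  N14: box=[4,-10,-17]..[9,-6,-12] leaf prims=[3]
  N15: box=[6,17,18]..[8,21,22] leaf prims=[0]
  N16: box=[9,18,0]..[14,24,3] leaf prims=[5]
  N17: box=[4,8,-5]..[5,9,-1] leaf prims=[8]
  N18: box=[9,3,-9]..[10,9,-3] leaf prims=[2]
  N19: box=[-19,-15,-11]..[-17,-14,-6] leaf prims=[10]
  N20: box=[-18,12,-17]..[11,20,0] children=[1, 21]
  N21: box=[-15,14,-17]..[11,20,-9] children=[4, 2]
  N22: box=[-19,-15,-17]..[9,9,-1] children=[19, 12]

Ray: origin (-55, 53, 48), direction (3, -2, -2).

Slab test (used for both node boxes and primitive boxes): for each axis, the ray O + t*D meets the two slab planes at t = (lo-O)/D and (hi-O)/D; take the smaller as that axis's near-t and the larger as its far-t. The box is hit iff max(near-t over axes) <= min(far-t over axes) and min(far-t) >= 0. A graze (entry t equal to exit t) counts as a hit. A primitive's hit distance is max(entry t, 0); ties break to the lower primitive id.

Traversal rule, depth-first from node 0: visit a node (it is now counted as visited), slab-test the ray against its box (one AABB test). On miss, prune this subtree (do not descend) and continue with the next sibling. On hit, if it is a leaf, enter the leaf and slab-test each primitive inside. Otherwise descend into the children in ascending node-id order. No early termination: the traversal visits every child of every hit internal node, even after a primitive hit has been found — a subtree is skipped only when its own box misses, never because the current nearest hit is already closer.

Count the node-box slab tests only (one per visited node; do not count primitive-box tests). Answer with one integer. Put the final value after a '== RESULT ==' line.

Trace the traversal:
N0 x:[12,74/3] y:[29/2,34] z:[13,65/2] -> hit [29/2,74/3], descend [3, 13]
  N3 x:[37/3,23] y:[29/2,22] z:[13,65/2] -> hit [29/2,22], descend [6, 20]
    N6 x:[61/3,23] y:[29/2,22] z:[13,24] -> hit [61/3,22], descend [5, 16]
      N5 x:[61/3,23] y:[16,22] z:[13,45/2] -> hit [61/3,22], descend [8, 15]
        N8 x:[21,23] y:[21,22] z:[22,45/2] -> hit [22,22] leaf, test {P7@t=22}
        N15 x:[61/3,21] y:[16,18] z:[13,15] -> miss, prune
      N16 x:[64/3,23] y:[29/2,35/2] z:[45/2,24] -> miss, prune
    N20 x:[37/3,22] y:[33/2,41/2] z:[24,65/2] -> miss, prune
  N13 x:[12,74/3] y:[22,34] z:[20,65/2] -> hit [22,74/3], descend [10, 22]
    N10 x:[20,74/3] y:[22,25] z:[20,30] -> hit [22,74/3], descend [9, 11]
      N9 x:[71/3,74/3] y:[45/2,24] z:[29,30] -> miss, prune
      N11 x:[20,65/3] y:[22,25] z:[20,57/2] -> miss, prune
    N22 x:[12,64/3] y:[22,34] z:[49/2,65/2] -> miss, prune

order=[0, 3, 6, 5, 8, 15, 16, 20, 13, 10, 9, 11, 22]  |boxes|=13  |leaves|=1  hit=P7

== RESULT ==
13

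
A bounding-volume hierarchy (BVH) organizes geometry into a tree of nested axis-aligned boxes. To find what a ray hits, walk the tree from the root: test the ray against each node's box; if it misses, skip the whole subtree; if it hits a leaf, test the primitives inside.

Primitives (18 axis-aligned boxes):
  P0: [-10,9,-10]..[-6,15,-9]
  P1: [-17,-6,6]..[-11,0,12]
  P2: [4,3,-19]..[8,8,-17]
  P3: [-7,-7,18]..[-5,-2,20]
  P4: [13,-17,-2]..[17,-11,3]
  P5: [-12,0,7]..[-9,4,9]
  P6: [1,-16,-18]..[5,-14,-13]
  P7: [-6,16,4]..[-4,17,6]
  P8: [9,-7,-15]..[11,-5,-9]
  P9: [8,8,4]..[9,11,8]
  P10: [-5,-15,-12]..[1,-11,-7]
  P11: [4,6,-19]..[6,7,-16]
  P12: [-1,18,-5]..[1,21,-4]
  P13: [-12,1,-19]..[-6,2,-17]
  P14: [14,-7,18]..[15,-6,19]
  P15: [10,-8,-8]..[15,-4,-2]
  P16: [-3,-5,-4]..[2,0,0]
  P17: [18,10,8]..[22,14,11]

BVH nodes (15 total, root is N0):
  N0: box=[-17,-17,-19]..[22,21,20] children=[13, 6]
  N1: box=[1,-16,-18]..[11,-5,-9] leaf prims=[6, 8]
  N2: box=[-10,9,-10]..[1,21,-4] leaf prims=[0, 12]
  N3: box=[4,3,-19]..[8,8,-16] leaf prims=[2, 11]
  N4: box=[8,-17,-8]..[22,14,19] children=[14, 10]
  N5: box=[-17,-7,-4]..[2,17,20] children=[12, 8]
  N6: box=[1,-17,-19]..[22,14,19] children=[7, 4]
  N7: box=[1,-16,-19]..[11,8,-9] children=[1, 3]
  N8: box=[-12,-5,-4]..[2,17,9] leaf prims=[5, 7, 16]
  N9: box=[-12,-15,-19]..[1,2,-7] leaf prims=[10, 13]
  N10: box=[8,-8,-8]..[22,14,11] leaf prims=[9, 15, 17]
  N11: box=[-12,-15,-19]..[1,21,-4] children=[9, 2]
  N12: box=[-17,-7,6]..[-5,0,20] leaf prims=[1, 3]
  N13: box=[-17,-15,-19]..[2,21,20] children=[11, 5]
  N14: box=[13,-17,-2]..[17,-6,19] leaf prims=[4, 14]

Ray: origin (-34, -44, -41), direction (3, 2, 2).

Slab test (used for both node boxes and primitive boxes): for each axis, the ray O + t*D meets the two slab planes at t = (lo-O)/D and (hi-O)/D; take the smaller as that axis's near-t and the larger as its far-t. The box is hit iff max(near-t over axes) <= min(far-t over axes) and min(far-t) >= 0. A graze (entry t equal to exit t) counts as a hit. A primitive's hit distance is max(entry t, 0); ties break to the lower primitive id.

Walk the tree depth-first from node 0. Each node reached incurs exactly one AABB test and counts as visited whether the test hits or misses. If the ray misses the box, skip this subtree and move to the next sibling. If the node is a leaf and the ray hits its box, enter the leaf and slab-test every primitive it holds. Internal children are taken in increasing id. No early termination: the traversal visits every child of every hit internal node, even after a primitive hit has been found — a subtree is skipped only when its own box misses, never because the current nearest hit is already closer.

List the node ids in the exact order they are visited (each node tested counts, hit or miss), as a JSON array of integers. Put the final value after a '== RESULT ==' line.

Trace the traversal:
N0 x:[17/3,56/3] y:[27/2,65/2] z:[11,61/2] -> hit [27/2,56/3], descend [6, 13]
  N6 x:[35/3,56/3] y:[27/2,29] z:[11,30] -> hit [27/2,56/3], descend [4, 7]
    N4 x:[14,56/3] y:[27/2,29] z:[33/2,30] -> hit [33/2,56/3], descend [10, 14]
      N10 x:[14,56/3] y:[18,29] z:[33/2,26] -> hit [18,56/3] leaf, test {P9(miss), P15(miss), P17(miss)}
      N14 x:[47/3,17] y:[27/2,19] z:[39/2,30] -> miss, prune
    N7 x:[35/3,15] y:[14,26] z:[11,16] -> hit [14,15], descend [1, 3]
      N1 x:[35/3,15] y:[14,39/2] z:[23/2,16] -> hit [14,15] leaf, test {P6(miss), P8(miss)}
      N3 x:[38/3,14] y:[47/2,26] z:[11,25/2] -> miss, prune
  N13 x:[17/3,12] y:[29/2,65/2] z:[11,61/2] -> miss, prune

Visited [0, 6, 4, 10, 14, 7, 1, 3, 13]. Tests: 9 box, 2 leaf. Nearest: miss.

== RESULT ==
[0, 6, 4, 10, 14, 7, 1, 3, 13]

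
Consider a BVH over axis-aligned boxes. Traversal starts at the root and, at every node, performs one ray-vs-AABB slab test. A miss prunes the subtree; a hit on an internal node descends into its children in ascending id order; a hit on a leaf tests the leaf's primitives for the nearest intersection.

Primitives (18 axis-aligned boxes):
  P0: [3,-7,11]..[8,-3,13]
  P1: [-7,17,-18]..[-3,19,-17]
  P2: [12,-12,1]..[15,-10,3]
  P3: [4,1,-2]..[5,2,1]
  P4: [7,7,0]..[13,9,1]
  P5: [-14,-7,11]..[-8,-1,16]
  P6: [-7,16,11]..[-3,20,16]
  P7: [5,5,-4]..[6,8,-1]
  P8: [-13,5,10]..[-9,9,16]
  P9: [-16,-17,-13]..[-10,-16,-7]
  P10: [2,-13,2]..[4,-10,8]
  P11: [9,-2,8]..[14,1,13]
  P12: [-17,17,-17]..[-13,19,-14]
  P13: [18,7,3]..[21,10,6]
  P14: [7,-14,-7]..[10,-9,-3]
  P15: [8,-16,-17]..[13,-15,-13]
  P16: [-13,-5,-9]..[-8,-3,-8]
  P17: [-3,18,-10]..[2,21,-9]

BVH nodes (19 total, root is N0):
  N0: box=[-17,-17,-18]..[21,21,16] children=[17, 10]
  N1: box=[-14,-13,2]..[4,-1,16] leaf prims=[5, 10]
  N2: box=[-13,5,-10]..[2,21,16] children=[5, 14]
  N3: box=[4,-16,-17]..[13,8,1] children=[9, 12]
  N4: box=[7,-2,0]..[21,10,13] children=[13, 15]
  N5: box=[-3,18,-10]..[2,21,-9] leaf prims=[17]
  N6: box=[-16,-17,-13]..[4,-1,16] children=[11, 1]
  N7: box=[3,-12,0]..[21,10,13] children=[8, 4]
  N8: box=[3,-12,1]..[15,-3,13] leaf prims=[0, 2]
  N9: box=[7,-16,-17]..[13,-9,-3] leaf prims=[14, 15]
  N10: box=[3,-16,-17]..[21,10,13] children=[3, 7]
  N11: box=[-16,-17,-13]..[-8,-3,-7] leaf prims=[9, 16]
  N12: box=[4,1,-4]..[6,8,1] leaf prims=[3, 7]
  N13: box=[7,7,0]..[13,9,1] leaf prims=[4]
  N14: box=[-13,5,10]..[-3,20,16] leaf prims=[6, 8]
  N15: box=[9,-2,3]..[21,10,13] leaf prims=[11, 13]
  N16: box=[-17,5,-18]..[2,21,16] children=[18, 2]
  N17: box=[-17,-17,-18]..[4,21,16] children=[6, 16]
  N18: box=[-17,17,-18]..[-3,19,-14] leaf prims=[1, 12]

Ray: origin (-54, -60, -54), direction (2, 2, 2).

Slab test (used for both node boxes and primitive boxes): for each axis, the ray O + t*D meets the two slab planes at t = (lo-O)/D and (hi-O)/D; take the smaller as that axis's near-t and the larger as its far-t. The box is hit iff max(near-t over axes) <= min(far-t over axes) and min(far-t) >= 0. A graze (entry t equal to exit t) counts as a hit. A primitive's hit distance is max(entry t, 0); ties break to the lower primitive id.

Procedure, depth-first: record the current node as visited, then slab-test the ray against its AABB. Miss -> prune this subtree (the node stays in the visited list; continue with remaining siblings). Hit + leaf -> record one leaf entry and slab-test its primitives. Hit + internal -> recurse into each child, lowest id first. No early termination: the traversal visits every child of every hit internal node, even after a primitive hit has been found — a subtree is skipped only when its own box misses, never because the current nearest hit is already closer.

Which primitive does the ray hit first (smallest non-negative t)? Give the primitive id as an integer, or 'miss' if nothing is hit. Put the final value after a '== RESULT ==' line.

Walk:
N0 x:[37/2,75/2] y:[43/2,81/2] z:[18,35] -> hit [43/2,35], descend [10, 17]
  N10 x:[57/2,75/2] y:[22,35] z:[37/2,67/2] -> hit [57/2,67/2], descend [3, 7]
    N3 x:[29,67/2] y:[22,34] z:[37/2,55/2] -> miss, prune
    N7 x:[57/2,75/2] y:[24,35] z:[27,67/2] -> hit [57/2,67/2], descend [4, 8]
      N4 x:[61/2,75/2] y:[29,35] z:[27,67/2] -> hit [61/2,67/2], descend [13, 15]
        N13 x:[61/2,67/2] y:[67/2,69/2] z:[27,55/2] -> miss, prune
        N15 x:[63/2,75/2] y:[29,35] z:[57/2,67/2] -> hit [63/2,67/2] leaf, test {P11(miss), P13(miss)}
      N8 x:[57/2,69/2] y:[24,57/2] z:[55/2,67/2] -> hit [57/2,57/2] leaf, test {P0(miss), P2(miss)}
  N17 x:[37/2,29] y:[43/2,81/2] z:[18,35] -> hit [43/2,29], descend [6, 16]
    N6 x:[19,29] y:[43/2,59/2] z:[41/2,35] -> hit [43/2,29], descend [1, 11]
      N1 x:[20,29] y:[47/2,59/2] z:[28,35] -> hit [28,29] leaf, test {P5(miss), P10(miss)}
      N11 x:[19,23] y:[43/2,57/2] z:[41/2,47/2] -> hit [43/2,23] leaf, test {P9@t=43/2, P16(miss)}
    N16 x:[37/2,28] y:[65/2,81/2] z:[18,35] -> miss, prune

Summary -> nodes [0, 10, 3, 7, 4, 13, 15, 8, 17, 6, 1, 11, 16]; box-tests=13; leaf-entries=4; first=P9

== RESULT ==
9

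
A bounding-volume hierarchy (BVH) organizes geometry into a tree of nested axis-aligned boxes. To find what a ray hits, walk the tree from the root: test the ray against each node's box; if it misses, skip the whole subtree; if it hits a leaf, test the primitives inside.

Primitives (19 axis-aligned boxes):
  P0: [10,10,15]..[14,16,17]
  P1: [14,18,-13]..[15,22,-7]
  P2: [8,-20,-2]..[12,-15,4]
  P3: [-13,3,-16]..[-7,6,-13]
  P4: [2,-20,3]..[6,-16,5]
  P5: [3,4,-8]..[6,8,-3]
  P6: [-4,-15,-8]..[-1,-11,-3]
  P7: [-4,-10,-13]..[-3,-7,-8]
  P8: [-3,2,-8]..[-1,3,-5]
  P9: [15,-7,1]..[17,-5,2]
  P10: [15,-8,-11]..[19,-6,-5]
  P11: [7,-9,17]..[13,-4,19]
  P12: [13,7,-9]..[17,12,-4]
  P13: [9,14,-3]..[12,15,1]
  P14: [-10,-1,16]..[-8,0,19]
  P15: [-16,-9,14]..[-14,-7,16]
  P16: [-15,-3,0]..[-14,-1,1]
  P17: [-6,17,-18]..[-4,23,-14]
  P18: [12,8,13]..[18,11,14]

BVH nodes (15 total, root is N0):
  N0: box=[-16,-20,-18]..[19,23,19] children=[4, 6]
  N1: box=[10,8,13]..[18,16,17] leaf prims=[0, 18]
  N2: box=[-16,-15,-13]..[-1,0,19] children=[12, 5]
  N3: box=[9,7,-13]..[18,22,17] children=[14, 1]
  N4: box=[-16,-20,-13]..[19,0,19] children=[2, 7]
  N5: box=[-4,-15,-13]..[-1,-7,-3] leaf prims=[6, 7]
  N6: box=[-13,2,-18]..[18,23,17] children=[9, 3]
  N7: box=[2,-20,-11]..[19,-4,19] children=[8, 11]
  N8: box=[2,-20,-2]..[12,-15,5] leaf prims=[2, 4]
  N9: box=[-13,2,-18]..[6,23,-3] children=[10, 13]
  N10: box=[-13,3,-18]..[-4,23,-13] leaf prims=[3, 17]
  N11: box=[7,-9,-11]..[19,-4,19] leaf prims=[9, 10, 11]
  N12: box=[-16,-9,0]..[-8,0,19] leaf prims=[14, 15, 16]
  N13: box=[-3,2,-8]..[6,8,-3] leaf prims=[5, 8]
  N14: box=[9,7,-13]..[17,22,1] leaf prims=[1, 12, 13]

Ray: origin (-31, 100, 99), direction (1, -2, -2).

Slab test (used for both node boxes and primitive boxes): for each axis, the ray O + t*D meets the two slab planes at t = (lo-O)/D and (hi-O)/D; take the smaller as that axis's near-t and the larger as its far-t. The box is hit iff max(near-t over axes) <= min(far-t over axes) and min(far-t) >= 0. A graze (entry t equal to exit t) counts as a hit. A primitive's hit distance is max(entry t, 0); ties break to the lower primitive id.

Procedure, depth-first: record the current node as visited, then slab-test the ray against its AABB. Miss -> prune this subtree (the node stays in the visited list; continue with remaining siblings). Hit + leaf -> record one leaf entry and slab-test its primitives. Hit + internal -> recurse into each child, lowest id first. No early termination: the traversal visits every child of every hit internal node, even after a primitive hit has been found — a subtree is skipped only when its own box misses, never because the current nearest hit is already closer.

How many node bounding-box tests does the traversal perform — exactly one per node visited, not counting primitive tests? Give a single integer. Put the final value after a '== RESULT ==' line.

Traverse from the root:
N0 x:[15,50] y:[77/2,60] z:[40,117/2] -> hit [40,50], descend [4, 6]
  N4 x:[15,50] y:[50,60] z:[40,56] -> hit [50,50], descend [2, 7]
    N2 x:[15,30] y:[50,115/2] z:[40,56] -> miss, prune
    N7 x:[33,50] y:[52,60] z:[40,55] -> miss, prune
  N6 x:[18,49] y:[77/2,49] z:[41,117/2] -> hit [41,49], descend [3, 9]
    N3 x:[40,49] y:[39,93/2] z:[41,56] -> hit [41,93/2], descend [1, 14]
      N1 x:[41,49] y:[42,46] z:[41,43] -> hit [42,43] leaf, test {P0@t=42, P18(miss)}
      N14 x:[40,48] y:[39,93/2] z:[49,56] -> miss, prune
    N9 x:[18,37] y:[77/2,49] z:[51,117/2] -> miss, prune

Summary -> nodes [0, 4, 2, 7, 6, 3, 1, 14, 9]; box-tests=9; leaf-entries=1; first=P0

== RESULT ==
9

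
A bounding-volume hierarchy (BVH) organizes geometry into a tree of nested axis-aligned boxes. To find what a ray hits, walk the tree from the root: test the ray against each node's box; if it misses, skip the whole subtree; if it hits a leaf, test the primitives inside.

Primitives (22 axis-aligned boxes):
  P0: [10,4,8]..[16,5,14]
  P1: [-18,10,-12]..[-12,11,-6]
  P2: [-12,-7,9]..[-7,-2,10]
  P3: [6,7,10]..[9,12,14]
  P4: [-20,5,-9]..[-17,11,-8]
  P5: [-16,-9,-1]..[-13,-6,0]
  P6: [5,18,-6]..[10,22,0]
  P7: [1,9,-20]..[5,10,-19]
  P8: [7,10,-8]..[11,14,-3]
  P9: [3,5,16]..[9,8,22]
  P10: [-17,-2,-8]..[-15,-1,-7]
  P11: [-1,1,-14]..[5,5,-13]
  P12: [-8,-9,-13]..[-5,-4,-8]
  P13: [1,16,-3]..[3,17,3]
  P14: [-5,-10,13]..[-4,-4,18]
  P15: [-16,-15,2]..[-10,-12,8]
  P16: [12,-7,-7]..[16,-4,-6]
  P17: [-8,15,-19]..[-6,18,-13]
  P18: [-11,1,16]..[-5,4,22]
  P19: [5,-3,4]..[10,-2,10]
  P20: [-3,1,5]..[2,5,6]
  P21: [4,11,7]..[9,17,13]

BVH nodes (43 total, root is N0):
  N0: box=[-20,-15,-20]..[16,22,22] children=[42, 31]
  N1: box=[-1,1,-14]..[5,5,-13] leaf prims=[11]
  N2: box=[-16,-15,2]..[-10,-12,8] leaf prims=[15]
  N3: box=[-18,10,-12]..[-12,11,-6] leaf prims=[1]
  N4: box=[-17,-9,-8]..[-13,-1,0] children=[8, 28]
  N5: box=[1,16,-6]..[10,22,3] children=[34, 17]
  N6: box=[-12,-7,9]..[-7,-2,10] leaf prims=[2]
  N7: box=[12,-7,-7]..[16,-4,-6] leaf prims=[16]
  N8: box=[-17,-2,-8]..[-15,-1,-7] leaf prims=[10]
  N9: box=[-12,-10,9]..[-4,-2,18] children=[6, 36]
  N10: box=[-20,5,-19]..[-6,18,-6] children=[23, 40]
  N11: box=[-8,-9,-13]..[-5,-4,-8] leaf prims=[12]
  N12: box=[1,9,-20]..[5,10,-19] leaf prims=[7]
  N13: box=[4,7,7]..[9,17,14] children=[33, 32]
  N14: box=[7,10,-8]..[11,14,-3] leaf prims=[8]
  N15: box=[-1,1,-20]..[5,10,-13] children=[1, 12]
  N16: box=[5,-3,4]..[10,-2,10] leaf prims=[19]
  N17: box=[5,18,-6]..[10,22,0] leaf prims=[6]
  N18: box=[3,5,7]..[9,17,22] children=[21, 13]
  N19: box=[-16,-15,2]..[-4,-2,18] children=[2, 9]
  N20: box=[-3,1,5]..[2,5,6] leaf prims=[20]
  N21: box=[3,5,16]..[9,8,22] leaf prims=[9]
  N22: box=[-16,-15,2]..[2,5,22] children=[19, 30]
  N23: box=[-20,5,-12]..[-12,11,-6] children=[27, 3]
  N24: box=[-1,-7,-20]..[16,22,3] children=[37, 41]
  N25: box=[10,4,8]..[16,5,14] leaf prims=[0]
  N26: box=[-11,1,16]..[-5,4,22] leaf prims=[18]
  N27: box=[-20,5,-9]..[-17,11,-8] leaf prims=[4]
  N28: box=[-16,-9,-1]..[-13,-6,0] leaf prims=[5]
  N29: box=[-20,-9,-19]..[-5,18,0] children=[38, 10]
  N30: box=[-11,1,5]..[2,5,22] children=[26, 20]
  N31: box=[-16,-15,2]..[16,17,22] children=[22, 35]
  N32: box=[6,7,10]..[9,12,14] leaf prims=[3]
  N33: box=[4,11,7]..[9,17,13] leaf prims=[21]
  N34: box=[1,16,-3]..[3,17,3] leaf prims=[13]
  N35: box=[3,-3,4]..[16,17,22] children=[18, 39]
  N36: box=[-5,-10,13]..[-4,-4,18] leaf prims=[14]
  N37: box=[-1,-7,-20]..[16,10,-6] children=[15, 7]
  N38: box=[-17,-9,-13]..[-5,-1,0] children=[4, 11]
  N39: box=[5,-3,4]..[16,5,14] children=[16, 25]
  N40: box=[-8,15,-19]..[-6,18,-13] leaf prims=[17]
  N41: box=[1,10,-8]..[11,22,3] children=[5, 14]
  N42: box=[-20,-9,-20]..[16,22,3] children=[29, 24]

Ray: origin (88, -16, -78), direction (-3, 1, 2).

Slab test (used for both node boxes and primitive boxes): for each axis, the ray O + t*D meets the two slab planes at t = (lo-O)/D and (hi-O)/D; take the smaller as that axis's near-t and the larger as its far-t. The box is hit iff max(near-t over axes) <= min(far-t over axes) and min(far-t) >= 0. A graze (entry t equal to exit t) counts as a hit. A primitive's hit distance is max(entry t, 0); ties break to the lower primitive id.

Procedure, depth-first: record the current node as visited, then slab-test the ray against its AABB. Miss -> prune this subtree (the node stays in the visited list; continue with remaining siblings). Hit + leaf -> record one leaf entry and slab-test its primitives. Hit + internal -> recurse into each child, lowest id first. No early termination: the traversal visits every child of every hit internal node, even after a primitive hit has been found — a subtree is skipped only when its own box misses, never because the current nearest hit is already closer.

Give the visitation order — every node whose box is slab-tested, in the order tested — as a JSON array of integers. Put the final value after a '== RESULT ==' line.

Traverse from the root:
N0 x:[24,36] y:[1,38] z:[29,50] -> hit [29,36], descend [31, 42]
  N31 x:[24,104/3] y:[1,33] z:[40,50] -> miss, prune
  N42 x:[24,36] y:[7,38] z:[29,81/2] -> hit [29,36], descend [24, 29]
    N24 x:[24,89/3] y:[9,38] z:[29,81/2] -> hit [29,89/3], descend [37, 41]
      N37 x:[24,89/3] y:[9,26] z:[29,36] -> miss, prune
      N41 x:[77/3,29] y:[26,38] z:[35,81/2] -> miss, prune
    N29 x:[31,36] y:[7,34] z:[59/2,39] -> hit [31,34], descend [10, 38]
      N10 x:[94/3,36] y:[21,34] z:[59/2,36] -> hit [94/3,34], descend [23, 40]
        N23 x:[100/3,36] y:[21,27] z:[33,36] -> miss, prune
        N40 x:[94/3,32] y:[31,34] z:[59/2,65/2] -> hit [94/3,32] leaf, test {P17@t=94/3}
      N38 x:[31,35] y:[7,15] z:[65/2,39] -> miss, prune

Visited [0, 31, 42, 24, 37, 41, 29, 10, 23, 40, 38]. Tests: 11 box, 1 leaf. Nearest: P17.

== RESULT ==
[0, 31, 42, 24, 37, 41, 29, 10, 23, 40, 38]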